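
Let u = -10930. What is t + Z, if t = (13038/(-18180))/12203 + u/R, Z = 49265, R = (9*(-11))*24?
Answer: 360706083866521/7321067820 ≈ 49270.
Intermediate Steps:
R = -2376 (R = -99*24 = -2376)
t = 33677714221/7321067820 (t = (13038/(-18180))/12203 - 10930/(-2376) = (13038*(-1/18180))*(1/12203) - 10930*(-1/2376) = -2173/3030*1/12203 + 5465/1188 = -2173/36975090 + 5465/1188 = 33677714221/7321067820 ≈ 4.6001)
t + Z = 33677714221/7321067820 + 49265 = 360706083866521/7321067820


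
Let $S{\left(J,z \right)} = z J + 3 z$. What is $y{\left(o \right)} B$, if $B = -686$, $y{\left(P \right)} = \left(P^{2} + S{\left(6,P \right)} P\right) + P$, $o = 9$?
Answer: $-561834$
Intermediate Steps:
$S{\left(J,z \right)} = 3 z + J z$ ($S{\left(J,z \right)} = J z + 3 z = 3 z + J z$)
$y{\left(P \right)} = P + 10 P^{2}$ ($y{\left(P \right)} = \left(P^{2} + P \left(3 + 6\right) P\right) + P = \left(P^{2} + P 9 P\right) + P = \left(P^{2} + 9 P P\right) + P = \left(P^{2} + 9 P^{2}\right) + P = 10 P^{2} + P = P + 10 P^{2}$)
$y{\left(o \right)} B = 9 \left(1 + 10 \cdot 9\right) \left(-686\right) = 9 \left(1 + 90\right) \left(-686\right) = 9 \cdot 91 \left(-686\right) = 819 \left(-686\right) = -561834$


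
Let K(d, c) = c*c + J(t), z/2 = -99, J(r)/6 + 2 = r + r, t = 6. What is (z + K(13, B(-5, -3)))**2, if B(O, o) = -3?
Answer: 16641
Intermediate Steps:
J(r) = -12 + 12*r (J(r) = -12 + 6*(r + r) = -12 + 6*(2*r) = -12 + 12*r)
z = -198 (z = 2*(-99) = -198)
K(d, c) = 60 + c**2 (K(d, c) = c*c + (-12 + 12*6) = c**2 + (-12 + 72) = c**2 + 60 = 60 + c**2)
(z + K(13, B(-5, -3)))**2 = (-198 + (60 + (-3)**2))**2 = (-198 + (60 + 9))**2 = (-198 + 69)**2 = (-129)**2 = 16641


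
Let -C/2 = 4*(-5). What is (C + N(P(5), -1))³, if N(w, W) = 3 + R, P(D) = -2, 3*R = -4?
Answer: 1953125/27 ≈ 72338.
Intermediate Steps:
R = -4/3 (R = (⅓)*(-4) = -4/3 ≈ -1.3333)
N(w, W) = 5/3 (N(w, W) = 3 - 4/3 = 5/3)
C = 40 (C = -8*(-5) = -2*(-20) = 40)
(C + N(P(5), -1))³ = (40 + 5/3)³ = (125/3)³ = 1953125/27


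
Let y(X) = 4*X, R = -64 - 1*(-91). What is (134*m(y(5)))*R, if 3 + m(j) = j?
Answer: 61506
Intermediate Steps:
R = 27 (R = -64 + 91 = 27)
m(j) = -3 + j
(134*m(y(5)))*R = (134*(-3 + 4*5))*27 = (134*(-3 + 20))*27 = (134*17)*27 = 2278*27 = 61506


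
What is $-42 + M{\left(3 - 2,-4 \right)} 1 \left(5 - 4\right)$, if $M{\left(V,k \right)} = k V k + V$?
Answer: $-25$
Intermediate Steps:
$M{\left(V,k \right)} = V + V k^{2}$ ($M{\left(V,k \right)} = V k k + V = V k^{2} + V = V + V k^{2}$)
$-42 + M{\left(3 - 2,-4 \right)} 1 \left(5 - 4\right) = -42 + \left(3 - 2\right) \left(1 + \left(-4\right)^{2}\right) 1 \left(5 - 4\right) = -42 + \left(3 - 2\right) \left(1 + 16\right) 1 \cdot 1 = -42 + 1 \cdot 17 \cdot 1 = -42 + 17 \cdot 1 = -42 + 17 = -25$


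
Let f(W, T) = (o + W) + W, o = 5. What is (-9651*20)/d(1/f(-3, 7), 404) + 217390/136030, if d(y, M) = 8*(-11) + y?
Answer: 2627585831/1210667 ≈ 2170.4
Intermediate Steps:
f(W, T) = 5 + 2*W (f(W, T) = (5 + W) + W = 5 + 2*W)
d(y, M) = -88 + y
(-9651*20)/d(1/f(-3, 7), 404) + 217390/136030 = (-9651*20)/(-88 + 1/(5 + 2*(-3))) + 217390/136030 = -193020/(-88 + 1/(5 - 6)) + 217390*(1/136030) = -193020/(-88 + 1/(-1)) + 21739/13603 = -193020/(-88 - 1) + 21739/13603 = -193020/(-89) + 21739/13603 = -193020*(-1/89) + 21739/13603 = 193020/89 + 21739/13603 = 2627585831/1210667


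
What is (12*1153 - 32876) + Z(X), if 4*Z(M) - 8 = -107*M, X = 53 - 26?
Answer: -79041/4 ≈ -19760.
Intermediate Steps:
X = 27
Z(M) = 2 - 107*M/4 (Z(M) = 2 + (-107*M)/4 = 2 - 107*M/4)
(12*1153 - 32876) + Z(X) = (12*1153 - 32876) + (2 - 107/4*27) = (13836 - 32876) + (2 - 2889/4) = -19040 - 2881/4 = -79041/4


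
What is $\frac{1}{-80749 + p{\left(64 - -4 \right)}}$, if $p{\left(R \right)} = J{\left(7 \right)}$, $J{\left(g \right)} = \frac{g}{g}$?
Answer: $- \frac{1}{80748} \approx -1.2384 \cdot 10^{-5}$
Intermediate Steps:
$J{\left(g \right)} = 1$
$p{\left(R \right)} = 1$
$\frac{1}{-80749 + p{\left(64 - -4 \right)}} = \frac{1}{-80749 + 1} = \frac{1}{-80748} = - \frac{1}{80748}$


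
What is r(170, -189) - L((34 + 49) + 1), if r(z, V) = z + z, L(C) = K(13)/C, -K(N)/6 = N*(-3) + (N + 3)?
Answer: 4737/14 ≈ 338.36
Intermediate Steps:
K(N) = -18 + 12*N (K(N) = -6*(N*(-3) + (N + 3)) = -6*(-3*N + (3 + N)) = -6*(3 - 2*N) = -18 + 12*N)
L(C) = 138/C (L(C) = (-18 + 12*13)/C = (-18 + 156)/C = 138/C)
r(z, V) = 2*z
r(170, -189) - L((34 + 49) + 1) = 2*170 - 138/((34 + 49) + 1) = 340 - 138/(83 + 1) = 340 - 138/84 = 340 - 1*23/14 = 340 - 23/14 = 4737/14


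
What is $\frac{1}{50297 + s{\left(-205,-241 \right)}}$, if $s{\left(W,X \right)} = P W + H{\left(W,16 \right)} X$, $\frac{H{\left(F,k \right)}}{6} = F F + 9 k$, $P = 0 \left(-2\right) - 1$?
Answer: $- \frac{1}{60925872} \approx -1.6413 \cdot 10^{-8}$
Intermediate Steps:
$P = -1$ ($P = 0 - 1 = -1$)
$H{\left(F,k \right)} = 6 F^{2} + 54 k$ ($H{\left(F,k \right)} = 6 \left(F F + 9 k\right) = 6 \left(F^{2} + 9 k\right) = 6 F^{2} + 54 k$)
$s{\left(W,X \right)} = - W + X \left(864 + 6 W^{2}\right)$ ($s{\left(W,X \right)} = - W + \left(6 W^{2} + 54 \cdot 16\right) X = - W + \left(6 W^{2} + 864\right) X = - W + \left(864 + 6 W^{2}\right) X = - W + X \left(864 + 6 W^{2}\right)$)
$\frac{1}{50297 + s{\left(-205,-241 \right)}} = \frac{1}{50297 + \left(\left(-1\right) \left(-205\right) + 6 \left(-241\right) \left(144 + \left(-205\right)^{2}\right)\right)} = \frac{1}{50297 + \left(205 + 6 \left(-241\right) \left(144 + 42025\right)\right)} = \frac{1}{50297 + \left(205 + 6 \left(-241\right) 42169\right)} = \frac{1}{50297 + \left(205 - 60976374\right)} = \frac{1}{50297 - 60976169} = \frac{1}{-60925872} = - \frac{1}{60925872}$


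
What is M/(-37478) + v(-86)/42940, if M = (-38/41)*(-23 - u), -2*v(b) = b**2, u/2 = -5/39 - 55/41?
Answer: -2284600347359/26376111868470 ≈ -0.086616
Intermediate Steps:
u = -4700/1599 (u = 2*(-5/39 - 55/41) = 2*(-2350/1599) = -4700/1599 ≈ -2.9393)
v(b) = -b**2/2
M = 1218926/65559 (M = (-38/41)*(-23 - 1*(-4700/1599)) = (-38*1/41)*(-23 + 4700/1599) = -38/41*(-32077/1599) = 1218926/65559 ≈ 18.593)
M/(-37478) + v(-86)/42940 = (1218926/65559)/(-37478) - 1/2*(-86)**2/42940 = (1218926/65559)*(-1/37478) - 1/2*7396*(1/42940) = -609463/1228510101 - 3698*1/42940 = -609463/1228510101 - 1849/21470 = -2284600347359/26376111868470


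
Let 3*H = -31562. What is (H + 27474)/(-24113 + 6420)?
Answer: -50860/53079 ≈ -0.95819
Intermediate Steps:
H = -31562/3 (H = (⅓)*(-31562) = -31562/3 ≈ -10521.)
(H + 27474)/(-24113 + 6420) = (-31562/3 + 27474)/(-24113 + 6420) = (50860/3)/(-17693) = (50860/3)*(-1/17693) = -50860/53079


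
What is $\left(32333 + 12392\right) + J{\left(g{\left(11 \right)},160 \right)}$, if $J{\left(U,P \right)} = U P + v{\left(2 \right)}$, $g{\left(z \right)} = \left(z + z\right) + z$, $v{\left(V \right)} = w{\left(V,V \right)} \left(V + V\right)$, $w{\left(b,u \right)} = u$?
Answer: $50013$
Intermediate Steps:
$v{\left(V \right)} = 2 V^{2}$ ($v{\left(V \right)} = V \left(V + V\right) = V 2 V = 2 V^{2}$)
$g{\left(z \right)} = 3 z$ ($g{\left(z \right)} = 2 z + z = 3 z$)
$J{\left(U,P \right)} = 8 + P U$ ($J{\left(U,P \right)} = U P + 2 \cdot 2^{2} = P U + 2 \cdot 4 = P U + 8 = 8 + P U$)
$\left(32333 + 12392\right) + J{\left(g{\left(11 \right)},160 \right)} = \left(32333 + 12392\right) + \left(8 + 160 \cdot 3 \cdot 11\right) = 44725 + \left(8 + 160 \cdot 33\right) = 44725 + \left(8 + 5280\right) = 44725 + 5288 = 50013$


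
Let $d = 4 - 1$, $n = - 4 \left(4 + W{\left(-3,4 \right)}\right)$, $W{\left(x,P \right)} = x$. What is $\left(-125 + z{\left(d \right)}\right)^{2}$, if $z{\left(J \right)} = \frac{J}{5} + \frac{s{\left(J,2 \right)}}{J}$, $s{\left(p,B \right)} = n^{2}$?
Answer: $\frac{3189796}{225} \approx 14177.0$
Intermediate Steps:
$n = -4$ ($n = - 4 \left(4 - 3\right) = \left(-4\right) 1 = -4$)
$s{\left(p,B \right)} = 16$ ($s{\left(p,B \right)} = \left(-4\right)^{2} = 16$)
$d = 3$ ($d = 4 - 1 = 3$)
$z{\left(J \right)} = \frac{16}{J} + \frac{J}{5}$ ($z{\left(J \right)} = \frac{J}{5} + \frac{16}{J} = \frac{16}{J} + \frac{J}{5}$)
$\left(-125 + z{\left(d \right)}\right)^{2} = \left(-125 + \left(\frac{16}{3} + \frac{1}{5} \cdot 3\right)\right)^{2} = \left(-125 + \left(16 \cdot \frac{1}{3} + \frac{3}{5}\right)\right)^{2} = \left(-125 + \left(\frac{16}{3} + \frac{3}{5}\right)\right)^{2} = \left(-125 + \frac{89}{15}\right)^{2} = \left(- \frac{1786}{15}\right)^{2} = \frac{3189796}{225}$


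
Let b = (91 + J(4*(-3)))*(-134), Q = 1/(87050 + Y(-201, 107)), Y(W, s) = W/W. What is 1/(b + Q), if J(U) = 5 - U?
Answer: -87051/1259802071 ≈ -6.9099e-5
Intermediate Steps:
Y(W, s) = 1
Q = 1/87051 (Q = 1/(87050 + 1) = 1/87051 ≈ 1.1488e-5)
b = -14472 (b = (91 + (5 - 4*(-3)))*(-134) = (91 + (5 - 1*(-12)))*(-134) = (91 + (5 + 12))*(-134) = (91 + 17)*(-134) = 108*(-134) = -14472)
1/(b + Q) = 1/(-14472 + 1/87051) = 1/(-1259802071/87051) = -87051/1259802071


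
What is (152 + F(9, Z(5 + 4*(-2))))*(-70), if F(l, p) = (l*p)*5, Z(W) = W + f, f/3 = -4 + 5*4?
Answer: -152390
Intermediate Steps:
f = 48 (f = 3*(-4 + 5*4) = 3*(-4 + 20) = 3*16 = 48)
Z(W) = 48 + W (Z(W) = W + 48 = 48 + W)
F(l, p) = 5*l*p
(152 + F(9, Z(5 + 4*(-2))))*(-70) = (152 + 5*9*(48 + (5 + 4*(-2))))*(-70) = (152 + 5*9*(48 + (5 - 8)))*(-70) = (152 + 5*9*(48 - 3))*(-70) = (152 + 5*9*45)*(-70) = (152 + 2025)*(-70) = 2177*(-70) = -152390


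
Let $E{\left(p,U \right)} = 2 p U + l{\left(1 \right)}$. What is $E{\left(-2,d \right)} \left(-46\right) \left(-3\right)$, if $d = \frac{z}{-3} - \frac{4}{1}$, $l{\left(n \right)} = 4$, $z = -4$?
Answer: $2024$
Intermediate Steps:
$d = - \frac{8}{3}$ ($d = - \frac{4}{-3} - \frac{4}{1} = \left(-4\right) \left(- \frac{1}{3}\right) - 4 = \frac{4}{3} - 4 = - \frac{8}{3} \approx -2.6667$)
$E{\left(p,U \right)} = 4 + 2 U p$ ($E{\left(p,U \right)} = 2 p U + 4 = 2 U p + 4 = 4 + 2 U p$)
$E{\left(-2,d \right)} \left(-46\right) \left(-3\right) = \left(4 + 2 \left(- \frac{8}{3}\right) \left(-2\right)\right) \left(-46\right) \left(-3\right) = \left(4 + \frac{32}{3}\right) \left(-46\right) \left(-3\right) = \frac{44}{3} \left(-46\right) \left(-3\right) = \left(- \frac{2024}{3}\right) \left(-3\right) = 2024$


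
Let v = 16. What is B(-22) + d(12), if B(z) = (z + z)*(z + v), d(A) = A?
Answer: 276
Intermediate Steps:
B(z) = 2*z*(16 + z) (B(z) = (z + z)*(z + 16) = (2*z)*(16 + z) = 2*z*(16 + z))
B(-22) + d(12) = 2*(-22)*(16 - 22) + 12 = 2*(-22)*(-6) + 12 = 264 + 12 = 276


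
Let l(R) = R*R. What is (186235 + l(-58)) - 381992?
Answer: -192393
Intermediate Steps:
l(R) = R²
(186235 + l(-58)) - 381992 = (186235 + (-58)²) - 381992 = (186235 + 3364) - 381992 = 189599 - 381992 = -192393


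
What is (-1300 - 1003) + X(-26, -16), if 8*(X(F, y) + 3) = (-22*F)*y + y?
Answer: -3452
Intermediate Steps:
X(F, y) = -3 + y/8 - 11*F*y/4 (X(F, y) = -3 + ((-22*F)*y + y)/8 = -3 + (-22*F*y + y)/8 = -3 + (y - 22*F*y)/8 = -3 + (y/8 - 11*F*y/4) = -3 + y/8 - 11*F*y/4)
(-1300 - 1003) + X(-26, -16) = (-1300 - 1003) + (-3 + (⅛)*(-16) - 11/4*(-26)*(-16)) = -2303 + (-3 - 2 - 1144) = -2303 - 1149 = -3452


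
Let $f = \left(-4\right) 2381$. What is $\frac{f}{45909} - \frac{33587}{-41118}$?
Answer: $\frac{383445917}{629228754} \approx 0.60939$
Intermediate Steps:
$f = -9524$
$\frac{f}{45909} - \frac{33587}{-41118} = - \frac{9524}{45909} - \frac{33587}{-41118} = \left(-9524\right) \frac{1}{45909} - - \frac{33587}{41118} = - \frac{9524}{45909} + \frac{33587}{41118} = \frac{383445917}{629228754}$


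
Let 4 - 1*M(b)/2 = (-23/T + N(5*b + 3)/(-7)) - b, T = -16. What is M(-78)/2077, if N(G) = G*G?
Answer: 2387855/116312 ≈ 20.530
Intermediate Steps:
N(G) = G²
M(b) = 41/8 + 2*b + 2*(3 + 5*b)²/7 (M(b) = 8 - 2*((-23/(-16) + (5*b + 3)²/(-7)) - b) = 8 - 2*((-23*(-1/16) + (3 + 5*b)²*(-⅐)) - b) = 8 - 2*((23/16 - (3 + 5*b)²/7) - b) = 8 - 2*(23/16 - b - (3 + 5*b)²/7) = 8 + (-23/8 + 2*b + 2*(3 + 5*b)²/7) = 41/8 + 2*b + 2*(3 + 5*b)²/7)
M(-78)/2077 = (431/56 + (50/7)*(-78)² + (74/7)*(-78))/2077 = (431/56 + (50/7)*6084 - 5772/7)*(1/2077) = (431/56 + 304200/7 - 5772/7)*(1/2077) = (2387855/56)*(1/2077) = 2387855/116312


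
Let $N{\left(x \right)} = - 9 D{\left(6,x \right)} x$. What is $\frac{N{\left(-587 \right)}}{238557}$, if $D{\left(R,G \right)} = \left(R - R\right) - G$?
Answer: $\frac{1033707}{79519} \approx 12.999$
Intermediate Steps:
$D{\left(R,G \right)} = - G$ ($D{\left(R,G \right)} = 0 - G = - G$)
$N{\left(x \right)} = 9 x^{2}$ ($N{\left(x \right)} = - 9 \left(- x\right) x = 9 x x = 9 x^{2}$)
$\frac{N{\left(-587 \right)}}{238557} = \frac{9 \left(-587\right)^{2}}{238557} = 9 \cdot 344569 \cdot \frac{1}{238557} = 3101121 \cdot \frac{1}{238557} = \frac{1033707}{79519}$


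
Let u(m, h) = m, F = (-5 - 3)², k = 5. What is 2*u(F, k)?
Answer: 128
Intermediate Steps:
F = 64 (F = (-8)² = 64)
2*u(F, k) = 2*64 = 128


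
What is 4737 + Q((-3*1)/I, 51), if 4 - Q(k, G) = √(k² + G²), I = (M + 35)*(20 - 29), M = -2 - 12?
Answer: 4741 - √10323370/63 ≈ 4690.0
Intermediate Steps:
M = -14
I = -189 (I = (-14 + 35)*(20 - 29) = 21*(-9) = -189)
Q(k, G) = 4 - √(G² + k²) (Q(k, G) = 4 - √(k² + G²) = 4 - √(G² + k²))
4737 + Q((-3*1)/I, 51) = 4737 + (4 - √(51² + (-3*1/(-189))²)) = 4737 + (4 - √(2601 + (-3*(-1/189))²)) = 4737 + (4 - √(2601 + (1/63)²)) = 4737 + (4 - √(2601 + 1/3969)) = 4737 + (4 - √(10323370/3969)) = 4737 + (4 - √10323370/63) = 4741 - √10323370/63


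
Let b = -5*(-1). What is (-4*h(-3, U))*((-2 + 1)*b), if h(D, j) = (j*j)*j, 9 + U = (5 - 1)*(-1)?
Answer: -43940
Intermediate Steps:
b = 5
U = -13 (U = -9 + (5 - 1)*(-1) = -9 + 4*(-1) = -9 - 4 = -13)
h(D, j) = j³ (h(D, j) = j²*j = j³)
(-4*h(-3, U))*((-2 + 1)*b) = (-4*(-13)³)*((-2 + 1)*5) = (-4*(-2197))*(-1*5) = 8788*(-5) = -43940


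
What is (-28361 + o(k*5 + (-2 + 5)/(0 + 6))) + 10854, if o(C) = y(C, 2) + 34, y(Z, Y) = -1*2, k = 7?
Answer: -17475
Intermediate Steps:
y(Z, Y) = -2
o(C) = 32 (o(C) = -2 + 34 = 32)
(-28361 + o(k*5 + (-2 + 5)/(0 + 6))) + 10854 = (-28361 + 32) + 10854 = -28329 + 10854 = -17475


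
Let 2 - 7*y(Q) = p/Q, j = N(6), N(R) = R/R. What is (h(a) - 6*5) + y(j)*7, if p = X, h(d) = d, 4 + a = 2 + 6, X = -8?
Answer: -16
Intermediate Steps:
N(R) = 1
a = 4 (a = -4 + (2 + 6) = -4 + 8 = 4)
p = -8
j = 1
y(Q) = 2/7 + 8/(7*Q) (y(Q) = 2/7 - (-8)/(7*Q) = 2/7 + 8/(7*Q))
(h(a) - 6*5) + y(j)*7 = (4 - 6*5) + ((2/7)*(4 + 1)/1)*7 = (4 - 30) + ((2/7)*1*5)*7 = -26 + (10/7)*7 = -26 + 10 = -16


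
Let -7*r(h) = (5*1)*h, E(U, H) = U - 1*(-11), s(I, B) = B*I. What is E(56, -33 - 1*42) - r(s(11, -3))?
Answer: 304/7 ≈ 43.429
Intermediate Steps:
E(U, H) = 11 + U (E(U, H) = U + 11 = 11 + U)
r(h) = -5*h/7 (r(h) = -5*1*h/7 = -5*h/7)
E(56, -33 - 1*42) - r(s(11, -3)) = (11 + 56) - (-5)*(-3*11)/7 = 67 - (-5)*(-33)/7 = 67 - 1*165/7 = 67 - 165/7 = 304/7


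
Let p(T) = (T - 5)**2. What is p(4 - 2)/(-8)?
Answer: -9/8 ≈ -1.1250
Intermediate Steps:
p(T) = (-5 + T)**2
p(4 - 2)/(-8) = (-5 + (4 - 2))**2/(-8) = -(-5 + 2)**2/8 = -1/8*(-3)**2 = -1/8*9 = -9/8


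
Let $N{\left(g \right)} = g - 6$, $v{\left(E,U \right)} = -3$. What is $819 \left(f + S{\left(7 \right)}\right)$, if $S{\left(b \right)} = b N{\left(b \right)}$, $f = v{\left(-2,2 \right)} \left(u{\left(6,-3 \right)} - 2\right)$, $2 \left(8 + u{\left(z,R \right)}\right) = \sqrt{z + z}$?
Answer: $30303 - 2457 \sqrt{3} \approx 26047.0$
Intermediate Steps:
$u{\left(z,R \right)} = -8 + \frac{\sqrt{2} \sqrt{z}}{2}$ ($u{\left(z,R \right)} = -8 + \frac{\sqrt{z + z}}{2} = -8 + \frac{\sqrt{2 z}}{2} = -8 + \frac{\sqrt{2} \sqrt{z}}{2}$)
$f = 30 - 3 \sqrt{3}$ ($f = - 3 \left(\left(-8 + \frac{\sqrt{2} \sqrt{6}}{2}\right) - 2\right) = - 3 \left(\left(-8 + \sqrt{3}\right) - 2\right) = - 3 \left(-10 + \sqrt{3}\right) = 30 - 3 \sqrt{3} \approx 24.804$)
$N{\left(g \right)} = -6 + g$ ($N{\left(g \right)} = g - 6 = -6 + g$)
$S{\left(b \right)} = b \left(-6 + b\right)$
$819 \left(f + S{\left(7 \right)}\right) = 819 \left(\left(30 - 3 \sqrt{3}\right) + 7 \left(-6 + 7\right)\right) = 819 \left(\left(30 - 3 \sqrt{3}\right) + 7 \cdot 1\right) = 819 \left(\left(30 - 3 \sqrt{3}\right) + 7\right) = 819 \left(37 - 3 \sqrt{3}\right) = 30303 - 2457 \sqrt{3}$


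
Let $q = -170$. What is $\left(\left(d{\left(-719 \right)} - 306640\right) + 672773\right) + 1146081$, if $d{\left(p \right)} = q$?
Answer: $1512044$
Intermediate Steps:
$d{\left(p \right)} = -170$
$\left(\left(d{\left(-719 \right)} - 306640\right) + 672773\right) + 1146081 = \left(\left(-170 - 306640\right) + 672773\right) + 1146081 = \left(-306810 + 672773\right) + 1146081 = 365963 + 1146081 = 1512044$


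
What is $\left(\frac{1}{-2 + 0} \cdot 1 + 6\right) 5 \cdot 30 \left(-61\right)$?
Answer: $-50325$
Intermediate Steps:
$\left(\frac{1}{-2 + 0} \cdot 1 + 6\right) 5 \cdot 30 \left(-61\right) = \left(\frac{1}{-2} \cdot 1 + 6\right) 150 \left(-61\right) = \left(\left(- \frac{1}{2}\right) 1 + 6\right) 150 \left(-61\right) = \left(- \frac{1}{2} + 6\right) 150 \left(-61\right) = \frac{11}{2} \cdot 150 \left(-61\right) = 825 \left(-61\right) = -50325$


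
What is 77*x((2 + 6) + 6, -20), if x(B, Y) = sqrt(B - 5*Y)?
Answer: 77*sqrt(114) ≈ 822.13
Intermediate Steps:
77*x((2 + 6) + 6, -20) = 77*sqrt(((2 + 6) + 6) - 5*(-20)) = 77*sqrt((8 + 6) + 100) = 77*sqrt(14 + 100) = 77*sqrt(114)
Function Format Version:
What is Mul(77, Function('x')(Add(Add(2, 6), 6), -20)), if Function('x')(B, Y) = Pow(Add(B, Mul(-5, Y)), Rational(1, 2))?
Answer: Mul(77, Pow(114, Rational(1, 2))) ≈ 822.13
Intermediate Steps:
Mul(77, Function('x')(Add(Add(2, 6), 6), -20)) = Mul(77, Pow(Add(Add(Add(2, 6), 6), Mul(-5, -20)), Rational(1, 2))) = Mul(77, Pow(Add(Add(8, 6), 100), Rational(1, 2))) = Mul(77, Pow(Add(14, 100), Rational(1, 2))) = Mul(77, Pow(114, Rational(1, 2)))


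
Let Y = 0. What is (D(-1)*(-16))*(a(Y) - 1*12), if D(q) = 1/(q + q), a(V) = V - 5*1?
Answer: -136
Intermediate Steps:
a(V) = -5 + V (a(V) = V - 5 = -5 + V)
D(q) = 1/(2*q)
(D(-1)*(-16))*(a(Y) - 1*12) = (((1/2)/(-1))*(-16))*((-5 + 0) - 1*12) = (((1/2)*(-1))*(-16))*(-5 - 12) = -1/2*(-16)*(-17) = 8*(-17) = -136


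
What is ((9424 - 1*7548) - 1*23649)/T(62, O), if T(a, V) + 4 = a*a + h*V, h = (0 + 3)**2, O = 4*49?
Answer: -21773/5604 ≈ -3.8853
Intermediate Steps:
O = 196
h = 9 (h = 3**2 = 9)
T(a, V) = -4 + a**2 + 9*V (T(a, V) = -4 + (a*a + 9*V) = -4 + (a**2 + 9*V) = -4 + a**2 + 9*V)
((9424 - 1*7548) - 1*23649)/T(62, O) = ((9424 - 1*7548) - 1*23649)/(-4 + 62**2 + 9*196) = ((9424 - 7548) - 23649)/(-4 + 3844 + 1764) = (1876 - 23649)/5604 = -21773*1/5604 = -21773/5604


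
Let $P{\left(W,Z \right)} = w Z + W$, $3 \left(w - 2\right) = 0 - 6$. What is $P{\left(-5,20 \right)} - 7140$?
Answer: $-7145$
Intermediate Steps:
$w = 0$ ($w = 2 + \frac{0 - 6}{3} = 2 + \frac{1}{3} \left(-6\right) = 2 - 2 = 0$)
$P{\left(W,Z \right)} = W$ ($P{\left(W,Z \right)} = 0 Z + W = 0 + W = W$)
$P{\left(-5,20 \right)} - 7140 = -5 - 7140 = -7145$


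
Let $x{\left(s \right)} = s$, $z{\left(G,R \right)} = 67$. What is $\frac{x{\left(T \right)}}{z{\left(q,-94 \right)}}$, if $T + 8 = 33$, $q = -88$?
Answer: $\frac{25}{67} \approx 0.37313$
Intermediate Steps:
$T = 25$ ($T = -8 + 33 = 25$)
$\frac{x{\left(T \right)}}{z{\left(q,-94 \right)}} = \frac{25}{67}$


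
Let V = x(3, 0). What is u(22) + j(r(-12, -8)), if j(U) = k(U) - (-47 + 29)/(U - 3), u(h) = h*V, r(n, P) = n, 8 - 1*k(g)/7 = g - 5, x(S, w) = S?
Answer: 1199/5 ≈ 239.80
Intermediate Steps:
k(g) = 91 - 7*g (k(g) = 56 - 7*(g - 5) = 56 - 7*(-5 + g) = 56 + (35 - 7*g) = 91 - 7*g)
V = 3
u(h) = 3*h (u(h) = h*3 = 3*h)
j(U) = 91 - 7*U + 18/(-3 + U) (j(U) = (91 - 7*U) - (-47 + 29)/(U - 3) = (91 - 7*U) - (-18)/(-3 + U) = (91 - 7*U) + 18/(-3 + U) = 91 - 7*U + 18/(-3 + U))
u(22) + j(r(-12, -8)) = 3*22 + (-255 - 7*(-12)² + 112*(-12))/(-3 - 12) = 66 + (-255 - 7*144 - 1344)/(-15) = 66 - (-255 - 1008 - 1344)/15 = 66 - 1/15*(-2607) = 66 + 869/5 = 1199/5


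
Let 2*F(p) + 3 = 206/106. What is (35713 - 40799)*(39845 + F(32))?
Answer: -10740396102/53 ≈ -2.0265e+8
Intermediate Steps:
F(p) = -28/53 (F(p) = -3/2 + (206/106)/2 = -3/2 + (206*(1/106))/2 = -3/2 + (½)*(103/53) = -3/2 + 103/106 = -28/53)
(35713 - 40799)*(39845 + F(32)) = (35713 - 40799)*(39845 - 28/53) = -5086*2111757/53 = -10740396102/53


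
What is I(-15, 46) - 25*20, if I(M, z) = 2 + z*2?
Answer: -406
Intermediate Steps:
I(M, z) = 2 + 2*z
I(-15, 46) - 25*20 = (2 + 2*46) - 25*20 = (2 + 92) - 500 = 94 - 500 = -406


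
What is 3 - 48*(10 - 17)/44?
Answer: 117/11 ≈ 10.636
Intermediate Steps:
3 - 48*(10 - 17)/44 = 3 - (-336)/44 = 3 - 48*(-7/44) = 3 + 84/11 = 117/11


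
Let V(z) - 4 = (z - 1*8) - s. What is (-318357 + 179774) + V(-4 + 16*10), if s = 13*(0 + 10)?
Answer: -138561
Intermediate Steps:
s = 130 (s = 13*10 = 130)
V(z) = -134 + z (V(z) = 4 + ((z - 1*8) - 1*130) = 4 + ((z - 8) - 130) = 4 + ((-8 + z) - 130) = 4 + (-138 + z) = -134 + z)
(-318357 + 179774) + V(-4 + 16*10) = (-318357 + 179774) + (-134 + (-4 + 16*10)) = -138583 + (-134 + (-4 + 160)) = -138583 + (-134 + 156) = -138583 + 22 = -138561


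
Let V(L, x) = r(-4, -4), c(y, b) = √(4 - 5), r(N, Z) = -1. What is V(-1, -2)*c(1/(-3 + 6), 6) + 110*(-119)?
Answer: -13090 - I ≈ -13090.0 - 1.0*I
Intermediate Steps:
c(y, b) = I (c(y, b) = √(-1) = I)
V(L, x) = -1
V(-1, -2)*c(1/(-3 + 6), 6) + 110*(-119) = -I + 110*(-119) = -I - 13090 = -13090 - I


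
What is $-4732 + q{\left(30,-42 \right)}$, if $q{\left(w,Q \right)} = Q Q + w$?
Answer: $-2938$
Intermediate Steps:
$q{\left(w,Q \right)} = w + Q^{2}$ ($q{\left(w,Q \right)} = Q^{2} + w = w + Q^{2}$)
$-4732 + q{\left(30,-42 \right)} = -4732 + \left(30 + \left(-42\right)^{2}\right) = -4732 + \left(30 + 1764\right) = -4732 + 1794 = -2938$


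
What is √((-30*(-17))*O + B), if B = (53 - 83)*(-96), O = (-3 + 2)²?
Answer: √3390 ≈ 58.224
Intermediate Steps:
O = 1 (O = (-1)² = 1)
B = 2880 (B = -30*(-96) = 2880)
√((-30*(-17))*O + B) = √(-30*(-17)*1 + 2880) = √(510*1 + 2880) = √(510 + 2880) = √3390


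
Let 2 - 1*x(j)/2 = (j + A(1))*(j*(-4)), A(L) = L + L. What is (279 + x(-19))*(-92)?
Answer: -263764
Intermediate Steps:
A(L) = 2*L
x(j) = 4 + 8*j*(2 + j) (x(j) = 4 - 2*(j + 2*1)*j*(-4) = 4 - 2*(j + 2)*(-4*j) = 4 - 2*(2 + j)*(-4*j) = 4 - (-8)*j*(2 + j) = 4 + 8*j*(2 + j))
(279 + x(-19))*(-92) = (279 + (4 + 8*(-19)**2 + 16*(-19)))*(-92) = (279 + (4 + 8*361 - 304))*(-92) = (279 + (4 + 2888 - 304))*(-92) = (279 + 2588)*(-92) = 2867*(-92) = -263764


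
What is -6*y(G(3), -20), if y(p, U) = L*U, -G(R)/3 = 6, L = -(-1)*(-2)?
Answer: -240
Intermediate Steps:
L = -2 (L = -1*2 = -2)
G(R) = -18 (G(R) = -3*6 = -18)
y(p, U) = -2*U
-6*y(G(3), -20) = -(-12)*(-20) = -6*40 = -240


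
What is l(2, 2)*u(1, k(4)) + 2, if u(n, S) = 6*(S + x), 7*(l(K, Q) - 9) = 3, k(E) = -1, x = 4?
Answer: 1202/7 ≈ 171.71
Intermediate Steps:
l(K, Q) = 66/7 (l(K, Q) = 9 + (1/7)*3 = 9 + 3/7 = 66/7)
u(n, S) = 24 + 6*S (u(n, S) = 6*(S + 4) = 6*(4 + S) = 24 + 6*S)
l(2, 2)*u(1, k(4)) + 2 = 66*(24 + 6*(-1))/7 + 2 = 66*(24 - 6)/7 + 2 = (66/7)*18 + 2 = 1188/7 + 2 = 1202/7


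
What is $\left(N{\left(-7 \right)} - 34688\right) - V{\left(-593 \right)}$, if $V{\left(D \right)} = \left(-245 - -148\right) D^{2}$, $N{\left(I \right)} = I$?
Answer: $34075258$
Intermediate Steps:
$V{\left(D \right)} = - 97 D^{2}$ ($V{\left(D \right)} = \left(-245 + 148\right) D^{2} = - 97 D^{2}$)
$\left(N{\left(-7 \right)} - 34688\right) - V{\left(-593 \right)} = \left(-7 - 34688\right) - - 97 \left(-593\right)^{2} = \left(-7 - 34688\right) - \left(-97\right) 351649 = -34695 - -34109953 = -34695 + 34109953 = 34075258$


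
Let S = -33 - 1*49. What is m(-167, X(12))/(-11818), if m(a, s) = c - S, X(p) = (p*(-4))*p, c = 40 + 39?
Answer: -161/11818 ≈ -0.013623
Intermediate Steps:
c = 79
S = -82 (S = -33 - 49 = -82)
X(p) = -4*p² (X(p) = (-4*p)*p = -4*p²)
m(a, s) = 161 (m(a, s) = 79 - 1*(-82) = 79 + 82 = 161)
m(-167, X(12))/(-11818) = 161/(-11818) = 161*(-1/11818) = -161/11818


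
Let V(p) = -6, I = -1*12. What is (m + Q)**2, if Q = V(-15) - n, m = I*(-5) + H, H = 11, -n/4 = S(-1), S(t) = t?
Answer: 3721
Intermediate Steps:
n = 4 (n = -4*(-1) = 4)
I = -12
m = 71 (m = -12*(-5) + 11 = 60 + 11 = 71)
Q = -10 (Q = -6 - 1*4 = -6 - 4 = -10)
(m + Q)**2 = (71 - 10)**2 = 61**2 = 3721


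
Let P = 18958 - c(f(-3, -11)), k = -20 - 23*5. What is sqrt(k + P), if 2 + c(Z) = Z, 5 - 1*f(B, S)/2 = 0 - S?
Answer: 3*sqrt(2093) ≈ 137.25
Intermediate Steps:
f(B, S) = 10 + 2*S (f(B, S) = 10 - 2*(0 - S) = 10 - (-2)*S = 10 + 2*S)
c(Z) = -2 + Z
k = -135 (k = -20 - 115 = -135)
P = 18972 (P = 18958 - (-2 + (10 + 2*(-11))) = 18958 - (-2 + (10 - 22)) = 18958 - (-2 - 12) = 18958 - 1*(-14) = 18958 + 14 = 18972)
sqrt(k + P) = sqrt(-135 + 18972) = sqrt(18837) = 3*sqrt(2093)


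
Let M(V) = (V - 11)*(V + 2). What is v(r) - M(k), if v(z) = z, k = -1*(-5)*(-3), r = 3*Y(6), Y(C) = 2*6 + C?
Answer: -284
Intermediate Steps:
Y(C) = 12 + C
r = 54 (r = 3*(12 + 6) = 3*18 = 54)
k = -15 (k = 5*(-3) = -15)
M(V) = (-11 + V)*(2 + V)
v(r) - M(k) = 54 - (-22 + (-15)² - 9*(-15)) = 54 - (-22 + 225 + 135) = 54 - 1*338 = 54 - 338 = -284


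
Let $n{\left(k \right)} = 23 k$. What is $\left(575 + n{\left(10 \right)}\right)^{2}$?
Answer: $648025$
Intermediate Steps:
$\left(575 + n{\left(10 \right)}\right)^{2} = \left(575 + 23 \cdot 10\right)^{2} = \left(575 + 230\right)^{2} = 805^{2} = 648025$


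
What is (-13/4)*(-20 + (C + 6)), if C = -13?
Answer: 351/4 ≈ 87.750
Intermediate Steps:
(-13/4)*(-20 + (C + 6)) = (-13/4)*(-20 + (-13 + 6)) = (-13*1/4)*(-20 - 7) = -13/4*(-27) = 351/4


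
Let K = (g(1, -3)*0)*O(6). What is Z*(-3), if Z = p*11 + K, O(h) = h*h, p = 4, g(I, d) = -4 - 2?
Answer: -132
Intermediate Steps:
g(I, d) = -6
O(h) = h**2
K = 0 (K = -6*0*6**2 = 0*36 = 0)
Z = 44 (Z = 4*11 + 0 = 44 + 0 = 44)
Z*(-3) = 44*(-3) = -132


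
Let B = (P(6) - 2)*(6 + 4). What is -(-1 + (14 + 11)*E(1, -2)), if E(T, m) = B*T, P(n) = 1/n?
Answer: 1378/3 ≈ 459.33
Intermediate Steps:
B = -55/3 (B = (1/6 - 2)*(6 + 4) = (⅙ - 2)*10 = -11/6*10 = -55/3 ≈ -18.333)
E(T, m) = -55*T/3
-(-1 + (14 + 11)*E(1, -2)) = -(-1 + (14 + 11)*(-55/3*1)) = -(-1 + 25*(-55/3)) = -(-1 - 1375/3) = -1*(-1378/3) = 1378/3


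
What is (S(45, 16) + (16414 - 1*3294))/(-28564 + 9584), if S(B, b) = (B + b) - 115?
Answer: -6533/9490 ≈ -0.68841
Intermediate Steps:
S(B, b) = -115 + B + b
(S(45, 16) + (16414 - 1*3294))/(-28564 + 9584) = ((-115 + 45 + 16) + (16414 - 1*3294))/(-28564 + 9584) = (-54 + (16414 - 3294))/(-18980) = (-54 + 13120)*(-1/18980) = 13066*(-1/18980) = -6533/9490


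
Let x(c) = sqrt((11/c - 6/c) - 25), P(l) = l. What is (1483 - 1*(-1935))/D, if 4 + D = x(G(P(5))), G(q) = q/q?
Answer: -3418/9 - 1709*I*sqrt(5)/9 ≈ -379.78 - 424.6*I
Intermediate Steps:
G(q) = 1
x(c) = sqrt(-25 + 5/c) (x(c) = sqrt(5/c - 25) = sqrt(-25 + 5/c))
D = -4 + 2*I*sqrt(5) (D = -4 + sqrt(-25 + 5/1) = -4 + sqrt(-25 + 5*1) = -4 + sqrt(-25 + 5) = -4 + sqrt(-20) = -4 + 2*I*sqrt(5) ≈ -4.0 + 4.4721*I)
(1483 - 1*(-1935))/D = (1483 - 1*(-1935))/(-4 + 2*I*sqrt(5)) = (1483 + 1935)/(-4 + 2*I*sqrt(5)) = 3418/(-4 + 2*I*sqrt(5))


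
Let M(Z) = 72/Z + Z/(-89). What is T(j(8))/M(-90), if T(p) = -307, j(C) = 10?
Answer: -136615/94 ≈ -1453.4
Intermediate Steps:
M(Z) = 72/Z - Z/89 (M(Z) = 72/Z + Z*(-1/89) = 72/Z - Z/89)
T(j(8))/M(-90) = -307/(72/(-90) - 1/89*(-90)) = -307/(72*(-1/90) + 90/89) = -307/(-⅘ + 90/89) = -307/94/445 = -307*445/94 = -136615/94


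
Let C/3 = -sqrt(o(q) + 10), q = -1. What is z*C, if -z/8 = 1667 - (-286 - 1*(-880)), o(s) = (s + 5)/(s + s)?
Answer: 51504*sqrt(2) ≈ 72838.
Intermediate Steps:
o(s) = (5 + s)/(2*s) (o(s) = (5 + s)/((2*s)) = (5 + s)*(1/(2*s)) = (5 + s)/(2*s))
C = -6*sqrt(2) (C = 3*(-sqrt((1/2)*(5 - 1)/(-1) + 10)) = 3*(-sqrt((1/2)*(-1)*4 + 10)) = 3*(-sqrt(-2 + 10)) = 3*(-sqrt(8)) = 3*(-2*sqrt(2)) = -6*sqrt(2) ≈ -8.4853)
z = -8584 (z = -8*(1667 - (-286 - 1*(-880))) = -8*(1667 - (-286 + 880)) = -8*(1667 - 1*594) = -8*(1667 - 594) = -8*1073 = -8584)
z*C = -(-51504)*sqrt(2) = 51504*sqrt(2)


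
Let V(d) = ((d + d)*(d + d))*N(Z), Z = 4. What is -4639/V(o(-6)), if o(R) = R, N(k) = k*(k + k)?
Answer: -4639/4608 ≈ -1.0067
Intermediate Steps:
N(k) = 2*k² (N(k) = k*(2*k) = 2*k²)
V(d) = 128*d² (V(d) = ((d + d)*(d + d))*(2*4²) = ((2*d)*(2*d))*(2*16) = (4*d²)*32 = 128*d²)
-4639/V(o(-6)) = -4639/(128*(-6)²) = -4639/(128*36) = -4639/4608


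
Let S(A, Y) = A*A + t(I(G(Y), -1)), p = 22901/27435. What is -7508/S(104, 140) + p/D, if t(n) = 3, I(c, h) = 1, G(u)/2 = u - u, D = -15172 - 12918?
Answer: -186654244649/268956553350 ≈ -0.69399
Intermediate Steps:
D = -28090
p = 22901/27435 (p = 22901*(1/27435) = 22901/27435 ≈ 0.83474)
G(u) = 0 (G(u) = 2*(u - u) = 2*0 = 0)
S(A, Y) = 3 + A**2 (S(A, Y) = A*A + 3 = A**2 + 3 = 3 + A**2)
-7508/S(104, 140) + p/D = -7508/(3 + 104**2) + (22901/27435)/(-28090) = -7508/(3 + 10816) + (22901/27435)*(-1/28090) = -7508/10819 - 22901/770649150 = -186654244649/268956553350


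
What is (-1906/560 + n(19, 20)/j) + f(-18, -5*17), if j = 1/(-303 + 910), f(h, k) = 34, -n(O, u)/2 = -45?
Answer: 15304967/280 ≈ 54661.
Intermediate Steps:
n(O, u) = 90 (n(O, u) = -2*(-45) = 90)
j = 1/607 ≈ 0.0016474
(-1906/560 + n(19, 20)/j) + f(-18, -5*17) = (-1906/560 + 90/(1/607)) + 34 = (-1906*1/560 + 90*607) + 34 = (-953/280 + 54630) + 34 = 15295447/280 + 34 = 15304967/280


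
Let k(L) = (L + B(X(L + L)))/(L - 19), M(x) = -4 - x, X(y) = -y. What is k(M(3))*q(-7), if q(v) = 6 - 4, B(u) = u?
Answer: -7/13 ≈ -0.53846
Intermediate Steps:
k(L) = -L/(-19 + L) (k(L) = (L - (L + L))/(L - 19) = (L - 2*L)/(-19 + L) = (-L)/(-19 + L) = -L/(-19 + L))
q(v) = 2
k(M(3))*q(-7) = -(-4 - 1*3)/(-19 + (-4 - 1*3))*2 = -(-4 - 3)/(-19 + (-4 - 3))*2 = -1*(-7)/(-19 - 7)*2 = -1*(-7)/(-26)*2 = -1*(-7)*(-1/26)*2 = -7/26*2 = -7/13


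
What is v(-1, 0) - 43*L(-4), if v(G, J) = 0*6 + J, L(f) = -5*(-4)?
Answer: -860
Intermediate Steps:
L(f) = 20
v(G, J) = J (v(G, J) = 0 + J = J)
v(-1, 0) - 43*L(-4) = 0 - 43*20 = 0 - 860 = -860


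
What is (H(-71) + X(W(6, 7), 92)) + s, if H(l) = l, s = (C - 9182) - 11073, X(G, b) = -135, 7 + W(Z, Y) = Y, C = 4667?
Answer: -15794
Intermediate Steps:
W(Z, Y) = -7 + Y
s = -15588 (s = (4667 - 9182) - 11073 = -4515 - 11073 = -15588)
(H(-71) + X(W(6, 7), 92)) + s = (-71 - 135) - 15588 = -206 - 15588 = -15794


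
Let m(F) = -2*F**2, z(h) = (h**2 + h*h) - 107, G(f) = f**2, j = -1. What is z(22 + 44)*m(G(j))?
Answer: -17210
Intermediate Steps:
z(h) = -107 + 2*h**2 (z(h) = (h**2 + h**2) - 107 = 2*h**2 - 107 = -107 + 2*h**2)
z(22 + 44)*m(G(j)) = (-107 + 2*(22 + 44)**2)*(-2*((-1)**2)**2) = (-107 + 2*66**2)*(-2*1**2) = (-107 + 2*4356)*(-2*1) = (-107 + 8712)*(-2) = 8605*(-2) = -17210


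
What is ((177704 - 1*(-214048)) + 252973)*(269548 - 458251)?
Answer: -121661541675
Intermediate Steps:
((177704 - 1*(-214048)) + 252973)*(269548 - 458251) = ((177704 + 214048) + 252973)*(-188703) = (391752 + 252973)*(-188703) = 644725*(-188703) = -121661541675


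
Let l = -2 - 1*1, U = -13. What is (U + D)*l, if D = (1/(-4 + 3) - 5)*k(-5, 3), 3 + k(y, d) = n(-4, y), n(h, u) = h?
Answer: -87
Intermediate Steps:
k(y, d) = -7 (k(y, d) = -3 - 4 = -7)
l = -3 (l = -2 - 1 = -3)
D = 42 (D = (1/(-4 + 3) - 5)*(-7) = (1/(-1) - 5)*(-7) = (-1 - 5)*(-7) = -6*(-7) = 42)
(U + D)*l = (-13 + 42)*(-3) = 29*(-3) = -87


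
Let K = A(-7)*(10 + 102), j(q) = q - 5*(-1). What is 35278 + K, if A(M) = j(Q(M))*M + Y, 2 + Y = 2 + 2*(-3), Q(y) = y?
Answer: 36174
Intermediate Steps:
j(q) = 5 + q (j(q) = q + 5 = 5 + q)
Y = -6 (Y = -2 + (2 + 2*(-3)) = -2 + (2 - 6) = -2 - 4 = -6)
A(M) = -6 + M*(5 + M) (A(M) = (5 + M)*M - 6 = M*(5 + M) - 6 = -6 + M*(5 + M))
K = 896 (K = (-6 - 7*(5 - 7))*(10 + 102) = (-6 - 7*(-2))*112 = (-6 + 14)*112 = 8*112 = 896)
35278 + K = 35278 + 896 = 36174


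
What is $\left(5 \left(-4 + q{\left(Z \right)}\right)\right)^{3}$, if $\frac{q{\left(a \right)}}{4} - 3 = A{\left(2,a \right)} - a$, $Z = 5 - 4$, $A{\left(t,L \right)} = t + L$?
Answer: $512000$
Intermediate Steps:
$A{\left(t,L \right)} = L + t$
$Z = 1$ ($Z = 5 - 4 = 1$)
$q{\left(a \right)} = 20$ ($q{\left(a \right)} = 12 + 4 \left(\left(a + 2\right) - a\right) = 12 + 4 \left(\left(2 + a\right) - a\right) = 12 + 4 \cdot 2 = 12 + 8 = 20$)
$\left(5 \left(-4 + q{\left(Z \right)}\right)\right)^{3} = \left(5 \left(-4 + 20\right)\right)^{3} = \left(5 \cdot 16\right)^{3} = 80^{3} = 512000$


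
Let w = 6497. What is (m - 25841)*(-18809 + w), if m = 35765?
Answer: -122184288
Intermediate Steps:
(m - 25841)*(-18809 + w) = (35765 - 25841)*(-18809 + 6497) = 9924*(-12312) = -122184288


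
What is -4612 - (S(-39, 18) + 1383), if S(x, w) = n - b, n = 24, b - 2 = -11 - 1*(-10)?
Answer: -6018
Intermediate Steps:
b = 1 (b = 2 + (-11 - 1*(-10)) = 2 + (-11 + 10) = 2 - 1 = 1)
S(x, w) = 23 (S(x, w) = 24 - 1*1 = 24 - 1 = 23)
-4612 - (S(-39, 18) + 1383) = -4612 - (23 + 1383) = -4612 - 1*1406 = -4612 - 1406 = -6018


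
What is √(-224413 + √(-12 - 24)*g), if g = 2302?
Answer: √(-224413 + 13812*I) ≈ 14.571 + 473.95*I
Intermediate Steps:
√(-224413 + √(-12 - 24)*g) = √(-224413 + √(-12 - 24)*2302) = √(-224413 + √(-36)*2302) = √(-224413 + (6*I)*2302) = √(-224413 + 13812*I)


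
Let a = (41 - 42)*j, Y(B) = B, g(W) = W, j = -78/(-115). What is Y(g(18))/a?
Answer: -345/13 ≈ -26.538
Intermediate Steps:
j = 78/115 (j = -78*(-1/115) = 78/115 ≈ 0.67826)
a = -78/115 (a = (41 - 42)*(78/115) = -1*78/115 = -78/115 ≈ -0.67826)
Y(g(18))/a = 18/(-78/115) = 18*(-115/78) = -345/13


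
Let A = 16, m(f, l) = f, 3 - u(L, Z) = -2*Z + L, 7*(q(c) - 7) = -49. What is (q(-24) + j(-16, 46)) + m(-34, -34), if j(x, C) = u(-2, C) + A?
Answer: 79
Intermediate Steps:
q(c) = 0 (q(c) = 7 + (1/7)*(-49) = 7 - 7 = 0)
u(L, Z) = 3 - L + 2*Z (u(L, Z) = 3 - (-2*Z + L) = 3 - (L - 2*Z) = 3 + (-L + 2*Z) = 3 - L + 2*Z)
j(x, C) = 21 + 2*C (j(x, C) = (3 - 1*(-2) + 2*C) + 16 = (3 + 2 + 2*C) + 16 = (5 + 2*C) + 16 = 21 + 2*C)
(q(-24) + j(-16, 46)) + m(-34, -34) = (0 + (21 + 2*46)) - 34 = (0 + (21 + 92)) - 34 = (0 + 113) - 34 = 113 - 34 = 79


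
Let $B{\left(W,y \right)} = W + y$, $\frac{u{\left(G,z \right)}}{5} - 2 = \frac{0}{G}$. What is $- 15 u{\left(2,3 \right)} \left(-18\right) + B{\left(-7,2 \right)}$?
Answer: $2695$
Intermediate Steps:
$u{\left(G,z \right)} = 10$ ($u{\left(G,z \right)} = 10 + 5 \frac{0}{G} = 10 + 5 \cdot 0 = 10 + 0 = 10$)
$- 15 u{\left(2,3 \right)} \left(-18\right) + B{\left(-7,2 \right)} = - 15 \cdot 10 \left(-18\right) + \left(-7 + 2\right) = \left(-15\right) \left(-180\right) - 5 = 2700 - 5 = 2695$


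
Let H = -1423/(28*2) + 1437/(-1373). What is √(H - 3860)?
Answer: I*√5743955157682/38444 ≈ 62.341*I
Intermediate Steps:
H = -2034251/76888 (H = -1423/56 + 1437*(-1/1373) = -1423*1/56 - 1437/1373 = -1423/56 - 1437/1373 = -2034251/76888 ≈ -26.457)
√(H - 3860) = √(-2034251/76888 - 3860) = √(-298821931/76888) = I*√5743955157682/38444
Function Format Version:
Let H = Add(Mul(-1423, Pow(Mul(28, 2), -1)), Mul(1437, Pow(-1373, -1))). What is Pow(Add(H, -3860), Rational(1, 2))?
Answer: Mul(Rational(1, 38444), I, Pow(5743955157682, Rational(1, 2))) ≈ Mul(62.341, I)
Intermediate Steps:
H = Rational(-2034251, 76888) (H = Add(Mul(-1423, Pow(56, -1)), Mul(1437, Rational(-1, 1373))) = Add(Mul(-1423, Rational(1, 56)), Rational(-1437, 1373)) = Add(Rational(-1423, 56), Rational(-1437, 1373)) = Rational(-2034251, 76888) ≈ -26.457)
Pow(Add(H, -3860), Rational(1, 2)) = Pow(Add(Rational(-2034251, 76888), -3860), Rational(1, 2)) = Pow(Rational(-298821931, 76888), Rational(1, 2)) = Mul(Rational(1, 38444), I, Pow(5743955157682, Rational(1, 2)))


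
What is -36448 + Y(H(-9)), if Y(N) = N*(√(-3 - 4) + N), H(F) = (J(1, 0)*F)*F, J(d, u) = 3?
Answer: 22601 + 243*I*√7 ≈ 22601.0 + 642.92*I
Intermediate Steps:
H(F) = 3*F² (H(F) = (3*F)*F = 3*F²)
Y(N) = N*(N + I*√7) (Y(N) = N*(√(-7) + N) = N*(I*√7 + N) = N*(N + I*√7))
-36448 + Y(H(-9)) = -36448 + (3*(-9)²)*(3*(-9)² + I*√7) = -36448 + (3*81)*(3*81 + I*√7) = -36448 + 243*(243 + I*√7) = -36448 + (59049 + 243*I*√7) = 22601 + 243*I*√7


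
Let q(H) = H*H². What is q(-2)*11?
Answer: -88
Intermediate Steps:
q(H) = H³
q(-2)*11 = (-2)³*11 = -8*11 = -88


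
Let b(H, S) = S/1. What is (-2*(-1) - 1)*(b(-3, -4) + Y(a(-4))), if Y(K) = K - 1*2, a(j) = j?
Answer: -10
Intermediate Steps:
b(H, S) = S (b(H, S) = S*1 = S)
Y(K) = -2 + K (Y(K) = K - 2 = -2 + K)
(-2*(-1) - 1)*(b(-3, -4) + Y(a(-4))) = (-2*(-1) - 1)*(-4 + (-2 - 4)) = (2 - 1)*(-4 - 6) = 1*(-10) = -10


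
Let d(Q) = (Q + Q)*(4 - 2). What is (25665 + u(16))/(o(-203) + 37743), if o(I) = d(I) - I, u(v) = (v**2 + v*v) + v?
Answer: 8731/12378 ≈ 0.70536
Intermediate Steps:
u(v) = v + 2*v**2 (u(v) = (v**2 + v**2) + v = 2*v**2 + v = v + 2*v**2)
d(Q) = 4*Q (d(Q) = (2*Q)*2 = 4*Q)
o(I) = 3*I (o(I) = 4*I - I = 3*I)
(25665 + u(16))/(o(-203) + 37743) = (25665 + 16*(1 + 2*16))/(3*(-203) + 37743) = (25665 + 16*(1 + 32))/(-609 + 37743) = (25665 + 16*33)/37134 = (25665 + 528)*(1/37134) = 26193*(1/37134) = 8731/12378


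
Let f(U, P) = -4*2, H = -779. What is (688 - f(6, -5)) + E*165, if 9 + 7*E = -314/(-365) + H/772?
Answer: 189494181/394492 ≈ 480.35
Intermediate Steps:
E = -2577947/1972460 (E = -9/7 + (-314/(-365) - 779/772)/7 = -9/7 + (-314*(-1/365) - 779*1/772)/7 = -9/7 + (314/365 - 779/772)/7 = -9/7 + (1/7)*(-41927/281780) = -9/7 - 41927/1972460 = -2577947/1972460 ≈ -1.3070)
f(U, P) = -8
(688 - f(6, -5)) + E*165 = (688 - 1*(-8)) - 2577947/1972460*165 = (688 + 8) - 85072251/394492 = 696 - 85072251/394492 = 189494181/394492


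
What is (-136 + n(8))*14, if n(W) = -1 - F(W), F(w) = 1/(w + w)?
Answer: -15351/8 ≈ -1918.9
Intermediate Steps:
F(w) = 1/(2*w)
n(W) = -1 - 1/(2*W)
(-136 + n(8))*14 = (-136 + (-½ - 1*8)/8)*14 = (-136 + (-½ - 8)/8)*14 = (-136 + (⅛)*(-17/2))*14 = (-136 - 17/16)*14 = -2193/16*14 = -15351/8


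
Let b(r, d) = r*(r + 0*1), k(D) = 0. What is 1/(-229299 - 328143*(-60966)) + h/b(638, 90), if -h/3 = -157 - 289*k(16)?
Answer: 2000867454107/1729174248999846 ≈ 0.0011571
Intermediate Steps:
h = 471 (h = -3*(-157 - 289*0) = -3*(-157 + 0) = -3*(-157) = 471)
b(r, d) = r² (b(r, d) = r*(r + 0) = r*r = r²)
1/(-229299 - 328143*(-60966)) + h/b(638, 90) = 1/(-229299 - 328143*(-60966)) + 471/(638²) = -1/60966/(-557442) + 471/407044 = -1/557442*(-1/60966) + 471*(1/407044) = 1/33985008972 + 471/407044 = 2000867454107/1729174248999846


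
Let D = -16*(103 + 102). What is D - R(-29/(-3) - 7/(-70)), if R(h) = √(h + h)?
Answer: -3280 - √4395/15 ≈ -3284.4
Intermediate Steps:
D = -3280 (D = -16*205 = -3280)
R(h) = √2*√h (R(h) = √(2*h) = √2*√h)
D - R(-29/(-3) - 7/(-70)) = -3280 - √2*√(-29/(-3) - 7/(-70)) = -3280 - √2*√(-29*(-⅓) - 7*(-1/70)) = -3280 - √2*√(29/3 + ⅒) = -3280 - √2*√(293/30) = -3280 - √2*√8790/30 = -3280 - √4395/15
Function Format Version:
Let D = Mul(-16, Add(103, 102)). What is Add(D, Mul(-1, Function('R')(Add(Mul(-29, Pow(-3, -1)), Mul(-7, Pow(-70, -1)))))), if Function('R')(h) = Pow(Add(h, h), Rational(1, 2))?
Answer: Add(-3280, Mul(Rational(-1, 15), Pow(4395, Rational(1, 2)))) ≈ -3284.4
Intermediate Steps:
D = -3280 (D = Mul(-16, 205) = -3280)
Function('R')(h) = Mul(Pow(2, Rational(1, 2)), Pow(h, Rational(1, 2))) (Function('R')(h) = Pow(Mul(2, h), Rational(1, 2)) = Mul(Pow(2, Rational(1, 2)), Pow(h, Rational(1, 2))))
Add(D, Mul(-1, Function('R')(Add(Mul(-29, Pow(-3, -1)), Mul(-7, Pow(-70, -1)))))) = Add(-3280, Mul(-1, Mul(Pow(2, Rational(1, 2)), Pow(Add(Mul(-29, Pow(-3, -1)), Mul(-7, Pow(-70, -1))), Rational(1, 2))))) = Add(-3280, Mul(-1, Mul(Pow(2, Rational(1, 2)), Pow(Add(Mul(-29, Rational(-1, 3)), Mul(-7, Rational(-1, 70))), Rational(1, 2))))) = Add(-3280, Mul(-1, Mul(Pow(2, Rational(1, 2)), Pow(Add(Rational(29, 3), Rational(1, 10)), Rational(1, 2))))) = Add(-3280, Mul(-1, Mul(Pow(2, Rational(1, 2)), Pow(Rational(293, 30), Rational(1, 2))))) = Add(-3280, Mul(-1, Mul(Pow(2, Rational(1, 2)), Mul(Rational(1, 30), Pow(8790, Rational(1, 2)))))) = Add(-3280, Mul(-1, Mul(Rational(1, 15), Pow(4395, Rational(1, 2))))) = Add(-3280, Mul(Rational(-1, 15), Pow(4395, Rational(1, 2))))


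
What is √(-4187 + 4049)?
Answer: I*√138 ≈ 11.747*I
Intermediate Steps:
√(-4187 + 4049) = √(-138) = I*√138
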